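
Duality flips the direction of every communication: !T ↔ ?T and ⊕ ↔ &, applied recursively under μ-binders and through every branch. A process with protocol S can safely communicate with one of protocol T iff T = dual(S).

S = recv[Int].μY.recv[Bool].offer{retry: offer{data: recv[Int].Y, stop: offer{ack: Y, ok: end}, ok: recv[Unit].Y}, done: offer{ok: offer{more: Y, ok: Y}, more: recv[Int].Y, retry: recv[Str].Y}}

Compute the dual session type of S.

send[Int].μY.send[Bool].select{retry: select{data: send[Int].Y, stop: select{ack: Y, ok: end}, ok: send[Unit].Y}, done: select{ok: select{more: Y, ok: Y}, more: send[Int].Y, retry: send[Str].Y}}

recv[Int] → send[Int]
  μY → μY  (rec unchanged)
    recv[Bool] → send[Bool]
      offer{retry,done} → select{retry,done}  (offer→select)
        [retry]
          offer{data,stop,ok} → select{data,stop,ok}  (offer→select)
            [data]
              recv[Int] → send[Int]
                dual(Y) = Y
            [stop]
              offer{ack,ok} → select{ack,ok}  (offer→select)
                [ack]
                  dual(Y) = Y
                [ok]
                  dual(end) = end
            [ok]
              recv[Unit] → send[Unit]
                dual(Y) = Y
        [done]
          offer{ok,more,retry} → select{ok,more,retry}  (offer→select)
            [ok]
              offer{more,ok} → select{more,ok}  (offer→select)
                [more]
                  dual(Y) = Y
                [ok]
                  dual(Y) = Y
            [more]
              recv[Int] → send[Int]
                dual(Y) = Y
            [retry]
              recv[Str] → send[Str]
                dual(Y) = Y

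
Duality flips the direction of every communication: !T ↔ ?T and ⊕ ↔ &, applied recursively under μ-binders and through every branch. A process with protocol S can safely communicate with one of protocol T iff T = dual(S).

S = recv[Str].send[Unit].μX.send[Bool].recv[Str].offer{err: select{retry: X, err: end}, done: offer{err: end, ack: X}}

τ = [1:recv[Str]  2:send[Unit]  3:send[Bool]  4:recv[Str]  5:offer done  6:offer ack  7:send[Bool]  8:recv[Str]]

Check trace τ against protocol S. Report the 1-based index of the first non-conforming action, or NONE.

[1] recv[Str]  ok  state: send[Unit].μX.…
[2] send[Unit]  ok  state: μX.…
[3] send[Bool]  ok  state: recv[Str].offer{err: select{retry: μX.…, err: end}, done: offer{err: end, ack: μX.…}}
[4] recv[Str]  ok  state: offer{err: select{retry: μX.…, err: end}, done: offer{err: end, ack: μX.…}}
[5] offer done  ok  state: offer{err: end, ack: μX.…}
[6] offer ack  ok  state: μX.…
[7] send[Bool]  ok  state: recv[Str].offer{err: select{retry: μX.…, err: end}, done: offer{err: end, ack: μX.…}}
[8] recv[Str]  ok  state: offer{err: select{retry: μX.…, err: end}, done: offer{err: end, ack: μX.…}}
τ conforms to S (length 8)

NONE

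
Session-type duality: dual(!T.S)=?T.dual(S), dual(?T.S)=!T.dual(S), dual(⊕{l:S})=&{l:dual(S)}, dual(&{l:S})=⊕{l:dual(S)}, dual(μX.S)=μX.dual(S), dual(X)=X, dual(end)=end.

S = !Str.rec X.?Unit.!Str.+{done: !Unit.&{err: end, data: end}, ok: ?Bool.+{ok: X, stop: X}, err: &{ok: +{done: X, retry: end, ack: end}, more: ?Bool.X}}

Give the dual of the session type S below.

?Str.rec X.!Unit.?Str.&{done: ?Unit.+{err: end, data: end}, ok: !Bool.&{ok: X, stop: X}, err: +{ok: &{done: X, retry: end, ack: end}, more: !Bool.X}}

!Str = ?Str
  rec X = rec X  (μ self-dual)
    ?Unit = !Unit
      !Str = ?Str
        +{done,ok,err} = &{done,ok,err}  (select→offer)
          case done:
            !Unit = ?Unit
              &{err,data} = +{err,data}  (&→⊕)
                case err:
                  end self-dual
                case data:
                  end self-dual
          case ok:
            ?Bool = !Bool
              +{ok,stop} = &{ok,stop}  (select→offer)
                case ok:
                  X self-dual
                case stop:
                  X self-dual
          case err:
            &{ok,more} = +{ok,more}  (&→⊕)
              case ok:
                +{done,retry,ack} = &{done,retry,ack}  (select→offer)
                  case done:
                    X self-dual
                  case retry:
                    end self-dual
                  case ack:
                    end self-dual
              case more:
                ?Bool = !Bool
                  X self-dual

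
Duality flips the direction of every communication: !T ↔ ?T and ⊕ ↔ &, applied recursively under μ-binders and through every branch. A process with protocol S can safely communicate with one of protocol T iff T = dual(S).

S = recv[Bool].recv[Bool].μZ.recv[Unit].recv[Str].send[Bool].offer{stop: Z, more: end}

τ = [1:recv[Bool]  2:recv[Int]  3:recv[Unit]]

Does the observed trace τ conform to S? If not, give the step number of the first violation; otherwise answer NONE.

step 1: recv[Bool]  ok  residual = recv[Bool].μZ.…
step 2: got recv[Int], protocol expects recv[Bool]  ✗

2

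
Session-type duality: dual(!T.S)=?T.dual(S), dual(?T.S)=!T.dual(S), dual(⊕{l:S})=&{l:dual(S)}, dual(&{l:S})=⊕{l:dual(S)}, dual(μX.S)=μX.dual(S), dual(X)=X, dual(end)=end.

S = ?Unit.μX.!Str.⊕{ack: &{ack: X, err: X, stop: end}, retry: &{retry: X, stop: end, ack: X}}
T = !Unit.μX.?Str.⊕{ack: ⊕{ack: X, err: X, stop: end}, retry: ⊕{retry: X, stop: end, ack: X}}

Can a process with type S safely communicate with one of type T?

NO

?Unit ‖ !Unit  match
  μX ‖ μX  match (μ self-dual)
    !Str ‖ ?Str  match
      ⊕{ack,retry} ‖ ⊕{ack,retry}  ✗ choice polarity not flipped — not dual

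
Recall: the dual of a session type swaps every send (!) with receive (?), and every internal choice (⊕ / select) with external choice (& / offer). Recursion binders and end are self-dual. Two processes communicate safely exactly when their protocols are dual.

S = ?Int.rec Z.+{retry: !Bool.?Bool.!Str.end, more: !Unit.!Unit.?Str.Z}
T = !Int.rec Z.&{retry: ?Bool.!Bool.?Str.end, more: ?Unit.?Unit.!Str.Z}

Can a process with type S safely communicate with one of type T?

YES

?Int | !Int  match
  rec Z | rec Z  match (binder kept)
    +{retry,more} | &{retry,more}  match same labels
      • retry:
        !Bool | ?Bool  match
          ?Bool | !Bool  match
            !Str | ?Str  match
              end | end  match
      • more:
        !Unit | ?Unit  match
          !Unit | ?Unit  match
            ?Str | !Str  match
              Z | Z  match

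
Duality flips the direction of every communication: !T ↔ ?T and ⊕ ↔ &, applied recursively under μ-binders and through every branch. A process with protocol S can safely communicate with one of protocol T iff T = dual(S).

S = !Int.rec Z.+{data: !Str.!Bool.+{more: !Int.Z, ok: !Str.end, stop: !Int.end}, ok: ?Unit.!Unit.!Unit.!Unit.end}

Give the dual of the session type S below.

?Int.rec Z.&{data: ?Str.?Bool.&{more: ?Int.Z, ok: ?Str.end, stop: ?Int.end}, ok: !Unit.?Unit.?Unit.?Unit.end}

!Int = ?Int
  rec Z = rec Z  (binder kept)
    +{data,ok} = &{data,ok}  (⊕→&)
      • data:
        !Str = ?Str
          !Bool = ?Bool
            +{more,ok,stop} = &{more,ok,stop}  (⊕→&)
              • more:
                !Int = ?Int
                  Z self-dual
              • ok:
                !Str = ?Str
                  end self-dual
              • stop:
                !Int = ?Int
                  end self-dual
      • ok:
        ?Unit = !Unit
          !Unit = ?Unit
            !Unit = ?Unit
              !Unit = ?Unit
                end self-dual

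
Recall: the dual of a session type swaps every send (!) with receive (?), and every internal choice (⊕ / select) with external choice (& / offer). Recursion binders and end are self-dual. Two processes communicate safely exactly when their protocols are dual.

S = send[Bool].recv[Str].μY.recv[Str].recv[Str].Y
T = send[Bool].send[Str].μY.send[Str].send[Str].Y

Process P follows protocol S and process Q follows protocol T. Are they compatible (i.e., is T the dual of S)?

send[Bool] vs send[Bool]  ✗ same direction on both sides — not dual

NO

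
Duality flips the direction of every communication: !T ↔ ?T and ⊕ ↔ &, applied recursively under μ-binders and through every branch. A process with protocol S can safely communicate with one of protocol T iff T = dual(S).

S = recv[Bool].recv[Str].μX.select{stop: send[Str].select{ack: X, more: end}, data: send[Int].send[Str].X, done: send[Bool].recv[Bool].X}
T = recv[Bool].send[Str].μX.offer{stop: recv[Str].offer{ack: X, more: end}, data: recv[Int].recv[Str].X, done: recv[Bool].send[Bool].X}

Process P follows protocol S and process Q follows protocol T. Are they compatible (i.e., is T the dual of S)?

NO

recv[Bool] | recv[Bool]  ✗ same direction on both sides — not dual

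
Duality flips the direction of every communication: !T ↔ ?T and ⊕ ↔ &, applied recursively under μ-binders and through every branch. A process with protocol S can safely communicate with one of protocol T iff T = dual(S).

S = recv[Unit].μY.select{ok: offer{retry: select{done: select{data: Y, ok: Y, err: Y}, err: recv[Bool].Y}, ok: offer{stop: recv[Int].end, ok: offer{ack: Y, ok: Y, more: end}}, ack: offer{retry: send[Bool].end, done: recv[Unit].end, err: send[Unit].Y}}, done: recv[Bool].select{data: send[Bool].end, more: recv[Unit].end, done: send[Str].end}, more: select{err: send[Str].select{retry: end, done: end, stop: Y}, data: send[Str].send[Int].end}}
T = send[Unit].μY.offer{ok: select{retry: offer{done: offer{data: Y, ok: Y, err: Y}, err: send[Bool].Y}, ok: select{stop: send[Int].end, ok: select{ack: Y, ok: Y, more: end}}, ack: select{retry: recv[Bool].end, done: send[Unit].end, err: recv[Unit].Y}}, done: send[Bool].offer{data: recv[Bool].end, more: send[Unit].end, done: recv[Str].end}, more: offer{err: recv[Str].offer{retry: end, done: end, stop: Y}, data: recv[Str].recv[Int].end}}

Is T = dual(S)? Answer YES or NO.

YES

recv[Unit] | send[Unit]  match
  μY | μY  match (rec unchanged)
    select{ok,done,more} | offer{ok,done,more}  match same labels
      • ok:
        offer{retry,ok,ack} | select{retry,ok,ack}  match same labels
          • retry:
            select{done,err} | offer{done,err}  match same labels
              • done:
                select{data,ok,err} | offer{data,ok,err}  match same labels
                  • data:
                    Y | Y  match
                  • ok:
                    Y | Y  match
                  • err:
                    Y | Y  match
              • err:
                recv[Bool] | send[Bool]  match
                  Y | Y  match
          • ok:
            offer{stop,ok} | select{stop,ok}  match same labels
              • stop:
                recv[Int] | send[Int]  match
                  end | end  match
              • ok:
                offer{ack,ok,more} | select{ack,ok,more}  match same labels
                  • ack:
                    Y | Y  match
                  • ok:
                    Y | Y  match
                  • more:
                    end | end  match
          • ack:
            offer{retry,done,err} | select{retry,done,err}  match same labels
              • retry:
                send[Bool] | recv[Bool]  match
                  end | end  match
              • done:
                recv[Unit] | send[Unit]  match
                  end | end  match
              • err:
                send[Unit] | recv[Unit]  match
                  Y | Y  match
      • done:
        recv[Bool] | send[Bool]  match
          select{data,more,done} | offer{data,more,done}  match same labels
            • data:
              send[Bool] | recv[Bool]  match
                end | end  match
            • more:
              recv[Unit] | send[Unit]  match
                end | end  match
            • done:
              send[Str] | recv[Str]  match
                end | end  match
      • more:
        select{err,data} | offer{err,data}  match same labels
          • err:
            send[Str] | recv[Str]  match
              select{retry,done,stop} | offer{retry,done,stop}  match same labels
                • retry:
                  end | end  match
                • done:
                  end | end  match
                • stop:
                  Y | Y  match
          • data:
            send[Str] | recv[Str]  match
              send[Int] | recv[Int]  match
                end | end  match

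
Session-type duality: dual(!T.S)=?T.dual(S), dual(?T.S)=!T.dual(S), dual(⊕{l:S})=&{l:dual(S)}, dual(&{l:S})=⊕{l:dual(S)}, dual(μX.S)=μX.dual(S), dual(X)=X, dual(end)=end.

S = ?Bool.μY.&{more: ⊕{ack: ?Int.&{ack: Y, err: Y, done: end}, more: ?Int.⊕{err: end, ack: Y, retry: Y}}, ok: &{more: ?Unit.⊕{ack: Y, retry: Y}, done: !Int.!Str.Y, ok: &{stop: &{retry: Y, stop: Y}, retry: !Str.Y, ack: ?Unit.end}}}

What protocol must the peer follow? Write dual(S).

!Bool.μY.⊕{more: &{ack: !Int.⊕{ack: Y, err: Y, done: end}, more: !Int.&{err: end, ack: Y, retry: Y}}, ok: ⊕{more: !Unit.&{ack: Y, retry: Y}, done: ?Int.?Str.Y, ok: ⊕{stop: ⊕{retry: Y, stop: Y}, retry: ?Str.Y, ack: !Unit.end}}}

?Bool → !Bool
  μY → μY  (binder kept)
    &{more,ok} → ⊕{more,ok}  (offer→select)
      • more:
        ⊕{ack,more} → &{ack,more}  (select→offer)
          • ack:
            ?Int → !Int
              &{ack,err,done} → ⊕{ack,err,done}  (offer→select)
                • ack:
                  Y ↦ Y
                • err:
                  Y ↦ Y
                • done:
                  end ↦ end
          • more:
            ?Int → !Int
              ⊕{err,ack,retry} → &{err,ack,retry}  (select→offer)
                • err:
                  end ↦ end
                • ack:
                  Y ↦ Y
                • retry:
                  Y ↦ Y
      • ok:
        &{more,done,ok} → ⊕{more,done,ok}  (offer→select)
          • more:
            ?Unit → !Unit
              ⊕{ack,retry} → &{ack,retry}  (select→offer)
                • ack:
                  Y ↦ Y
                • retry:
                  Y ↦ Y
          • done:
            !Int → ?Int
              !Str → ?Str
                Y ↦ Y
          • ok:
            &{stop,retry,ack} → ⊕{stop,retry,ack}  (offer→select)
              • stop:
                &{retry,stop} → ⊕{retry,stop}  (offer→select)
                  • retry:
                    Y ↦ Y
                  • stop:
                    Y ↦ Y
              • retry:
                !Str → ?Str
                  Y ↦ Y
              • ack:
                ?Unit → !Unit
                  end ↦ end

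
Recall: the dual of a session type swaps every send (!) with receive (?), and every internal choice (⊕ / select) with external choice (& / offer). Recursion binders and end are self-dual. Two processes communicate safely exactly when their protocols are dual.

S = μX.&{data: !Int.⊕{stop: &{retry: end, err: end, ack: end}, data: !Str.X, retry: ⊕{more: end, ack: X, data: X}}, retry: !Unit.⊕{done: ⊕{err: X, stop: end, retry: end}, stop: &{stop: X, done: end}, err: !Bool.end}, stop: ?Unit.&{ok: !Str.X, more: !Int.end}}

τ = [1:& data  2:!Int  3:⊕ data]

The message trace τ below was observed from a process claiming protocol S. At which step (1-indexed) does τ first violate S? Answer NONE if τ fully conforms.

[1] & data  ok  cont: !Int.⊕{stop: &{retry: end, err: end, ack: end}, data: !Str.μX.…, retry: ⊕{more: end, ack: μX.…, data: μX.…}}
[2] !Int  ok  cont: ⊕{stop: &{retry: end, err: end, ack: end}, data: !Str.μX.…, retry: ⊕{more: end, ack: μX.…, data: μX.…}}
[3] ⊕ data  ok  cont: !Str.μX.…
τ conforms to S (length 3)

NONE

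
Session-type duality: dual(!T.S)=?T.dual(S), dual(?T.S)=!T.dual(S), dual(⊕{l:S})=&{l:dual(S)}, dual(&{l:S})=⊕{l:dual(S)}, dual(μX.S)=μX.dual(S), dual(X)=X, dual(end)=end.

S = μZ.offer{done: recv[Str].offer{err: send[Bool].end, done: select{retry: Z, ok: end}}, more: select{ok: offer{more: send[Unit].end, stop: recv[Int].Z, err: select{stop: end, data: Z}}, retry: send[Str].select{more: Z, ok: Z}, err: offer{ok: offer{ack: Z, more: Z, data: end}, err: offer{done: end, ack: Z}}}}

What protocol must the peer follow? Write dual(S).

μZ.select{done: send[Str].select{err: recv[Bool].end, done: offer{retry: Z, ok: end}}, more: offer{ok: select{more: recv[Unit].end, stop: send[Int].Z, err: offer{stop: end, data: Z}}, retry: recv[Str].offer{more: Z, ok: Z}, err: select{ok: select{ack: Z, more: Z, data: end}, err: select{done: end, ack: Z}}}}

μZ ↦ μZ  (binder kept)
  offer{done,more} ↦ select{done,more}  (offer→select)
    • done:
      recv[Str] ↦ send[Str]
        offer{err,done} ↦ select{err,done}  (offer→select)
          • err:
            send[Bool] ↦ recv[Bool]
              end ↦ end
          • done:
            select{retry,ok} ↦ offer{retry,ok}  (internal→external)
              • retry:
                Z ↦ Z
              • ok:
                end ↦ end
    • more:
      select{ok,retry,err} ↦ offer{ok,retry,err}  (internal→external)
        • ok:
          offer{more,stop,err} ↦ select{more,stop,err}  (offer→select)
            • more:
              send[Unit] ↦ recv[Unit]
                end ↦ end
            • stop:
              recv[Int] ↦ send[Int]
                Z ↦ Z
            • err:
              select{stop,data} ↦ offer{stop,data}  (internal→external)
                • stop:
                  end ↦ end
                • data:
                  Z ↦ Z
        • retry:
          send[Str] ↦ recv[Str]
            select{more,ok} ↦ offer{more,ok}  (internal→external)
              • more:
                Z ↦ Z
              • ok:
                Z ↦ Z
        • err:
          offer{ok,err} ↦ select{ok,err}  (offer→select)
            • ok:
              offer{ack,more,data} ↦ select{ack,more,data}  (offer→select)
                • ack:
                  Z ↦ Z
                • more:
                  Z ↦ Z
                • data:
                  end ↦ end
            • err:
              offer{done,ack} ↦ select{done,ack}  (offer→select)
                • done:
                  end ↦ end
                • ack:
                  Z ↦ Z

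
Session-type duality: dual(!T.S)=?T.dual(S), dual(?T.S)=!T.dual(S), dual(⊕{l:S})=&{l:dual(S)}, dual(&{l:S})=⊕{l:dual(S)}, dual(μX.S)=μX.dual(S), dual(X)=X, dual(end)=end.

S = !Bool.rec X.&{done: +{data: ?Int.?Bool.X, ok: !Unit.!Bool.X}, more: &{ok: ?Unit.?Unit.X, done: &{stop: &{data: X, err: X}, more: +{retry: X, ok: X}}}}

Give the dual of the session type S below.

!Bool = ?Bool
  rec X = rec X  (rec unchanged)
    &{done,more} = +{done,more}  (&→⊕)
      • done:
        +{data,ok} = &{data,ok}  (⊕→&)
          • data:
            ?Int = !Int
              ?Bool = !Bool
                dual(X) = X
          • ok:
            !Unit = ?Unit
              !Bool = ?Bool
                dual(X) = X
      • more:
        &{ok,done} = +{ok,done}  (&→⊕)
          • ok:
            ?Unit = !Unit
              ?Unit = !Unit
                dual(X) = X
          • done:
            &{stop,more} = +{stop,more}  (&→⊕)
              • stop:
                &{data,err} = +{data,err}  (&→⊕)
                  • data:
                    dual(X) = X
                  • err:
                    dual(X) = X
              • more:
                +{retry,ok} = &{retry,ok}  (⊕→&)
                  • retry:
                    dual(X) = X
                  • ok:
                    dual(X) = X

?Bool.rec X.+{done: &{data: !Int.!Bool.X, ok: ?Unit.?Bool.X}, more: +{ok: !Unit.!Unit.X, done: +{stop: +{data: X, err: X}, more: &{retry: X, ok: X}}}}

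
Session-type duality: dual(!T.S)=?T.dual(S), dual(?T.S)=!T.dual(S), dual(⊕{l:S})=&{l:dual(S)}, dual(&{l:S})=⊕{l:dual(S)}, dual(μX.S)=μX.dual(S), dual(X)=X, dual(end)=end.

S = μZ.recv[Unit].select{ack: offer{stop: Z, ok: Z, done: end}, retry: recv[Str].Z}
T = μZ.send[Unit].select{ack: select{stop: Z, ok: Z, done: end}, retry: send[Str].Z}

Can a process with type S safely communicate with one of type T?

μZ ‖ μZ  ok (binder kept)
  recv[Unit] ‖ send[Unit]  ok
    select{ack,retry} ‖ select{ack,retry}  ✗ choice polarity not flipped — not dual

NO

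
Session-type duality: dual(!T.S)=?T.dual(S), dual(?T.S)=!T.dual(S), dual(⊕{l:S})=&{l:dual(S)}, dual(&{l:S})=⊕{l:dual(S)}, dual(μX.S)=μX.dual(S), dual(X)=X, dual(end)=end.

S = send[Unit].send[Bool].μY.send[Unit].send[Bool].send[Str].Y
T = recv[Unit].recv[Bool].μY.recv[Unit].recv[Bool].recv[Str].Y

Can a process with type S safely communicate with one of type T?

YES

send[Unit] vs recv[Unit]  ✓
  send[Bool] vs recv[Bool]  ✓
    μY vs μY  ✓ (μ self-dual)
      send[Unit] vs recv[Unit]  ✓
        send[Bool] vs recv[Bool]  ✓
          send[Str] vs recv[Str]  ✓
            Y vs Y  ✓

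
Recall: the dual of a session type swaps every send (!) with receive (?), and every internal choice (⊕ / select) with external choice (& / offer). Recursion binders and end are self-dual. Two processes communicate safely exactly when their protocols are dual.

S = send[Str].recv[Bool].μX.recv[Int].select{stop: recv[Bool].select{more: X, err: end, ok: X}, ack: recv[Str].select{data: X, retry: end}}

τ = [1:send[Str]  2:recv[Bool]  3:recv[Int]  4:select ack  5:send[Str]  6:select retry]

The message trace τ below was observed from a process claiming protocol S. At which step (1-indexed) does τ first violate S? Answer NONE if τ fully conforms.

5

[1] send[Str]  match  now at recv[Bool].μX.…
[2] recv[Bool]  match  now at μX.…
[3] recv[Int]  match  now at select{stop: recv[Bool].select{more: μX.…, err: end, ok: μX.…}, ack: recv[Str].select{data: μX.…, retry: end}}
[4] select ack  match  now at recv[Str].select{data: μX.…, retry: end}
[5] got send[Str], protocol expects recv[Str]  ✗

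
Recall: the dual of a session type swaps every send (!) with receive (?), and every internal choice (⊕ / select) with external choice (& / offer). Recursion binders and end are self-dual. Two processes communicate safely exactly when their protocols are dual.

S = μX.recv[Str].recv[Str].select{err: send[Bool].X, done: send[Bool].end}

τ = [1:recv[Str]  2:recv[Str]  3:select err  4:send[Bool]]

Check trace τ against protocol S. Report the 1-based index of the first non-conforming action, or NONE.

step 1: recv[Str]  match  residual = recv[Str].select{err: send[Bool].μX.…, done: send[Bool].end}
step 2: recv[Str]  match  residual = select{err: send[Bool].μX.…, done: send[Bool].end}
step 3: select err  match  residual = send[Bool].μX.…
step 4: send[Bool]  match  residual = μX.…
trace exhausted — no violation

NONE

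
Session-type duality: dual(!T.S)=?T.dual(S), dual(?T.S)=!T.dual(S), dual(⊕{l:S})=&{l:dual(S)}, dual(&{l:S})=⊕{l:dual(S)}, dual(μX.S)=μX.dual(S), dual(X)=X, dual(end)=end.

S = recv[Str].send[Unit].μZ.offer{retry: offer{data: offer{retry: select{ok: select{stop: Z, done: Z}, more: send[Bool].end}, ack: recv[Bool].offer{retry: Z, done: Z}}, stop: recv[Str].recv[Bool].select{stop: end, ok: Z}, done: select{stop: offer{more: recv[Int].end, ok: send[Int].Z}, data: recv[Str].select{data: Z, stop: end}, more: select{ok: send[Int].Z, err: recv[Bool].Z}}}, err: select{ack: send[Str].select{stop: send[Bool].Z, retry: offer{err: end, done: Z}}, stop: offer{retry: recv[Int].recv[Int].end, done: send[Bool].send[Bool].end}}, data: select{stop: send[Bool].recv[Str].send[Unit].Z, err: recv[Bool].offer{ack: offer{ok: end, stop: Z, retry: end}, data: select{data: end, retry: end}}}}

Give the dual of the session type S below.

recv[Str] → send[Str]
  send[Unit] → recv[Unit]
    μZ → μZ  (binder kept)
      offer{retry,err,data} → select{retry,err,data}  (&→⊕)
        • retry:
          offer{data,stop,done} → select{data,stop,done}  (&→⊕)
            • data:
              offer{retry,ack} → select{retry,ack}  (&→⊕)
                • retry:
                  select{ok,more} → offer{ok,more}  (⊕→&)
                    • ok:
                      select{stop,done} → offer{stop,done}  (⊕→&)
                        • stop:
                          Z self-dual
                        • done:
                          Z self-dual
                    • more:
                      send[Bool] → recv[Bool]
                        end self-dual
                • ack:
                  recv[Bool] → send[Bool]
                    offer{retry,done} → select{retry,done}  (&→⊕)
                      • retry:
                        Z self-dual
                      • done:
                        Z self-dual
            • stop:
              recv[Str] → send[Str]
                recv[Bool] → send[Bool]
                  select{stop,ok} → offer{stop,ok}  (⊕→&)
                    • stop:
                      end self-dual
                    • ok:
                      Z self-dual
            • done:
              select{stop,data,more} → offer{stop,data,more}  (⊕→&)
                • stop:
                  offer{more,ok} → select{more,ok}  (&→⊕)
                    • more:
                      recv[Int] → send[Int]
                        end self-dual
                    • ok:
                      send[Int] → recv[Int]
                        Z self-dual
                • data:
                  recv[Str] → send[Str]
                    select{data,stop} → offer{data,stop}  (⊕→&)
                      • data:
                        Z self-dual
                      • stop:
                        end self-dual
                • more:
                  select{ok,err} → offer{ok,err}  (⊕→&)
                    • ok:
                      send[Int] → recv[Int]
                        Z self-dual
                    • err:
                      recv[Bool] → send[Bool]
                        Z self-dual
        • err:
          select{ack,stop} → offer{ack,stop}  (⊕→&)
            • ack:
              send[Str] → recv[Str]
                select{stop,retry} → offer{stop,retry}  (⊕→&)
                  • stop:
                    send[Bool] → recv[Bool]
                      Z self-dual
                  • retry:
                    offer{err,done} → select{err,done}  (&→⊕)
                      • err:
                        end self-dual
                      • done:
                        Z self-dual
            • stop:
              offer{retry,done} → select{retry,done}  (&→⊕)
                • retry:
                  recv[Int] → send[Int]
                    recv[Int] → send[Int]
                      end self-dual
                • done:
                  send[Bool] → recv[Bool]
                    send[Bool] → recv[Bool]
                      end self-dual
        • data:
          select{stop,err} → offer{stop,err}  (⊕→&)
            • stop:
              send[Bool] → recv[Bool]
                recv[Str] → send[Str]
                  send[Unit] → recv[Unit]
                    Z self-dual
            • err:
              recv[Bool] → send[Bool]
                offer{ack,data} → select{ack,data}  (&→⊕)
                  • ack:
                    offer{ok,stop,retry} → select{ok,stop,retry}  (&→⊕)
                      • ok:
                        end self-dual
                      • stop:
                        Z self-dual
                      • retry:
                        end self-dual
                  • data:
                    select{data,retry} → offer{data,retry}  (⊕→&)
                      • data:
                        end self-dual
                      • retry:
                        end self-dual

send[Str].recv[Unit].μZ.select{retry: select{data: select{retry: offer{ok: offer{stop: Z, done: Z}, more: recv[Bool].end}, ack: send[Bool].select{retry: Z, done: Z}}, stop: send[Str].send[Bool].offer{stop: end, ok: Z}, done: offer{stop: select{more: send[Int].end, ok: recv[Int].Z}, data: send[Str].offer{data: Z, stop: end}, more: offer{ok: recv[Int].Z, err: send[Bool].Z}}}, err: offer{ack: recv[Str].offer{stop: recv[Bool].Z, retry: select{err: end, done: Z}}, stop: select{retry: send[Int].send[Int].end, done: recv[Bool].recv[Bool].end}}, data: offer{stop: recv[Bool].send[Str].recv[Unit].Z, err: send[Bool].select{ack: select{ok: end, stop: Z, retry: end}, data: offer{data: end, retry: end}}}}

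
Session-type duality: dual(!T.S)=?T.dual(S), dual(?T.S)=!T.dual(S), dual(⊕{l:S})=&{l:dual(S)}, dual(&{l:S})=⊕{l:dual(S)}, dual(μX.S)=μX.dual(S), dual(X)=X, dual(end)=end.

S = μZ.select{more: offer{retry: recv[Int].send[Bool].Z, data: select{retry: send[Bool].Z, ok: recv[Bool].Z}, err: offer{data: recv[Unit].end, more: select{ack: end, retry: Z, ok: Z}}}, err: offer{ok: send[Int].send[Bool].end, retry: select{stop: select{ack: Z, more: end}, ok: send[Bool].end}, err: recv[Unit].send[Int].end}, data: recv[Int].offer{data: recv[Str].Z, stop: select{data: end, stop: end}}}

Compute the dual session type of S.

μZ.offer{more: select{retry: send[Int].recv[Bool].Z, data: offer{retry: recv[Bool].Z, ok: send[Bool].Z}, err: select{data: send[Unit].end, more: offer{ack: end, retry: Z, ok: Z}}}, err: select{ok: recv[Int].recv[Bool].end, retry: offer{stop: offer{ack: Z, more: end}, ok: recv[Bool].end}, err: send[Unit].recv[Int].end}, data: send[Int].select{data: send[Str].Z, stop: offer{data: end, stop: end}}}

μZ → μZ  (binder kept)
  select{more,err,data} → offer{more,err,data}  (select→offer)
    • more:
      offer{retry,data,err} → select{retry,data,err}  (&→⊕)
        • retry:
          recv[Int] → send[Int]
            send[Bool] → recv[Bool]
              Z ↦ Z
        • data:
          select{retry,ok} → offer{retry,ok}  (select→offer)
            • retry:
              send[Bool] → recv[Bool]
                Z ↦ Z
            • ok:
              recv[Bool] → send[Bool]
                Z ↦ Z
        • err:
          offer{data,more} → select{data,more}  (&→⊕)
            • data:
              recv[Unit] → send[Unit]
                end ↦ end
            • more:
              select{ack,retry,ok} → offer{ack,retry,ok}  (select→offer)
                • ack:
                  end ↦ end
                • retry:
                  Z ↦ Z
                • ok:
                  Z ↦ Z
    • err:
      offer{ok,retry,err} → select{ok,retry,err}  (&→⊕)
        • ok:
          send[Int] → recv[Int]
            send[Bool] → recv[Bool]
              end ↦ end
        • retry:
          select{stop,ok} → offer{stop,ok}  (select→offer)
            • stop:
              select{ack,more} → offer{ack,more}  (select→offer)
                • ack:
                  Z ↦ Z
                • more:
                  end ↦ end
            • ok:
              send[Bool] → recv[Bool]
                end ↦ end
        • err:
          recv[Unit] → send[Unit]
            send[Int] → recv[Int]
              end ↦ end
    • data:
      recv[Int] → send[Int]
        offer{data,stop} → select{data,stop}  (&→⊕)
          • data:
            recv[Str] → send[Str]
              Z ↦ Z
          • stop:
            select{data,stop} → offer{data,stop}  (select→offer)
              • data:
                end ↦ end
              • stop:
                end ↦ end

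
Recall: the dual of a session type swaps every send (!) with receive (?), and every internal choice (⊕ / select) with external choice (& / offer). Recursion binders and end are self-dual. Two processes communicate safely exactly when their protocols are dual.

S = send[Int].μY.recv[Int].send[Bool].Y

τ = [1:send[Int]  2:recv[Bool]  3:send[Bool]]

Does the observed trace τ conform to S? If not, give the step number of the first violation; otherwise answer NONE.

step 1: send[Int]  ok  state: μY.…
step 2: got recv[Bool], protocol expects recv[Int]  ✗

2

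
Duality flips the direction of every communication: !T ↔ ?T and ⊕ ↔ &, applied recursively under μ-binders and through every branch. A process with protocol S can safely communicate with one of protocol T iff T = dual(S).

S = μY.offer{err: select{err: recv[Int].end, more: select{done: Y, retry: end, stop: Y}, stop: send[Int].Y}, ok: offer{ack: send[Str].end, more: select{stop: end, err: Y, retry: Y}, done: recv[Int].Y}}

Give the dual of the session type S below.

μY.select{err: offer{err: send[Int].end, more: offer{done: Y, retry: end, stop: Y}, stop: recv[Int].Y}, ok: select{ack: recv[Str].end, more: offer{stop: end, err: Y, retry: Y}, done: send[Int].Y}}

μY = μY  (μ self-dual)
  offer{err,ok} = select{err,ok}  (&→⊕)
    [err]
      select{err,more,stop} = offer{err,more,stop}  (⊕→&)
        [err]
          recv[Int] = send[Int]
            end ↦ end
        [more]
          select{done,retry,stop} = offer{done,retry,stop}  (⊕→&)
            [done]
              Y ↦ Y
            [retry]
              end ↦ end
            [stop]
              Y ↦ Y
        [stop]
          send[Int] = recv[Int]
            Y ↦ Y
    [ok]
      offer{ack,more,done} = select{ack,more,done}  (&→⊕)
        [ack]
          send[Str] = recv[Str]
            end ↦ end
        [more]
          select{stop,err,retry} = offer{stop,err,retry}  (⊕→&)
            [stop]
              end ↦ end
            [err]
              Y ↦ Y
            [retry]
              Y ↦ Y
        [done]
          recv[Int] = send[Int]
            Y ↦ Y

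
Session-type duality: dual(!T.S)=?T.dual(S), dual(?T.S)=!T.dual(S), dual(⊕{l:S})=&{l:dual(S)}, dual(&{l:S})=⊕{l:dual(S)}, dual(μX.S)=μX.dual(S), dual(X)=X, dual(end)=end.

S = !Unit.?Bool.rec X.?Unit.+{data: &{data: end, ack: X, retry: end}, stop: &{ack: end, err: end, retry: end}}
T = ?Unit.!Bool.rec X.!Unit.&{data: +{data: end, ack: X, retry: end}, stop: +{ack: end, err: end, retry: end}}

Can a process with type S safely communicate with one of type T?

YES

!Unit ‖ ?Unit  ✓
  ?Bool ‖ !Bool  ✓
    rec X ‖ rec X  ✓ (μ self-dual)
      ?Unit ‖ !Unit  ✓
        +{data,stop} ‖ &{data,stop}  ✓ label sets agree
          case data:
            &{data,ack,retry} ‖ +{data,ack,retry}  ✓ label sets agree
              case data:
                end ‖ end  ✓
              case ack:
                X ‖ X  ✓
              case retry:
                end ‖ end  ✓
          case stop:
            &{ack,err,retry} ‖ +{ack,err,retry}  ✓ label sets agree
              case ack:
                end ‖ end  ✓
              case err:
                end ‖ end  ✓
              case retry:
                end ‖ end  ✓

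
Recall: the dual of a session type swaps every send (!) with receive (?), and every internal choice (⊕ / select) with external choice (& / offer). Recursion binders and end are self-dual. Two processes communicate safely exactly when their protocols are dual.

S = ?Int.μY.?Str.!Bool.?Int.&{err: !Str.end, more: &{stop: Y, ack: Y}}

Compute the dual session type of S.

?Int = !Int
  μY = μY  (μ self-dual)
    ?Str = !Str
      !Bool = ?Bool
        ?Int = !Int
          &{err,more} = ⊕{err,more}  (external→internal)
            case err:
              !Str = ?Str
                end ↦ end
            case more:
              &{stop,ack} = ⊕{stop,ack}  (external→internal)
                case stop:
                  Y ↦ Y
                case ack:
                  Y ↦ Y

!Int.μY.!Str.?Bool.!Int.⊕{err: ?Str.end, more: ⊕{stop: Y, ack: Y}}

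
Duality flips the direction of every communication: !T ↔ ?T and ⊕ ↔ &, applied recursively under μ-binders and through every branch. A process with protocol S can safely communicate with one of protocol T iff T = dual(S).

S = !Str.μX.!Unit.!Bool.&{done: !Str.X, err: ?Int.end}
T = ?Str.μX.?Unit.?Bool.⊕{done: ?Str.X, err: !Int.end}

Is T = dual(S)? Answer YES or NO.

!Str | ?Str  ✓
  μX | μX  ✓ (μ self-dual)
    !Unit | ?Unit  ✓
      !Bool | ?Bool  ✓
        &{done,err} | ⊕{done,err}  ✓ label sets agree
          [done]
            !Str | ?Str  ✓
              X | X  ✓
          [err]
            ?Int | !Int  ✓
              end | end  ✓

YES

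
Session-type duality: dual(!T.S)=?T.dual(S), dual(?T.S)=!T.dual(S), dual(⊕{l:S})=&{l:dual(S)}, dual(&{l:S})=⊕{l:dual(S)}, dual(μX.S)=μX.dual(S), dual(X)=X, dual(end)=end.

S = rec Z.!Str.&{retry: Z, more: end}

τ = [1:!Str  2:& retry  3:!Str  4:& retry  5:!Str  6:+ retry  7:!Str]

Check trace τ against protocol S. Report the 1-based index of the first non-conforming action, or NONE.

6

@1 !Str  ✓  cont: &{retry: rec Z.…, more: end}
@2 & retry  ✓  cont: rec Z.…
@3 !Str  ✓  cont: &{retry: rec Z.…, more: end}
@4 & retry  ✓  cont: rec Z.…
@5 !Str  ✓  cont: &{retry: rec Z.…, more: end}
@6 got + retry, protocol expects & retry or & more  ✗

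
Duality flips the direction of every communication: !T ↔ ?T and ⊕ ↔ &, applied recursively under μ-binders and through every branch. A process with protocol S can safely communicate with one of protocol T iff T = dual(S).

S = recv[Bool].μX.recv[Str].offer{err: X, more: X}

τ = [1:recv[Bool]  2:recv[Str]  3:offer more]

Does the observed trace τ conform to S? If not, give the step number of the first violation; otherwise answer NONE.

step 1: recv[Bool]  ok  state: μX.…
step 2: recv[Str]  ok  state: offer{err: μX.…, more: μX.…}
step 3: offer more  ok  state: μX.…
trace exhausted — no violation

NONE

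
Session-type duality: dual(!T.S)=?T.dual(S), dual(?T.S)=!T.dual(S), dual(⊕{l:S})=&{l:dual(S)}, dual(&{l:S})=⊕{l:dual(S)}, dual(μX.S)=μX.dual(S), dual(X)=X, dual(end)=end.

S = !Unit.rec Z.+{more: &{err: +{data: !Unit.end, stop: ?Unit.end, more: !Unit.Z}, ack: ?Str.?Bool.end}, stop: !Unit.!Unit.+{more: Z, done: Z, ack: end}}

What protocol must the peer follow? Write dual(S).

?Unit.rec Z.&{more: +{err: &{data: ?Unit.end, stop: !Unit.end, more: ?Unit.Z}, ack: !Str.!Bool.end}, stop: ?Unit.?Unit.&{more: Z, done: Z, ack: end}}

!Unit ↦ ?Unit
  rec Z ↦ rec Z  (rec unchanged)
    +{more,stop} ↦ &{more,stop}  (internal→external)
      • more:
        &{err,ack} ↦ +{err,ack}  (offer→select)
          • err:
            +{data,stop,more} ↦ &{data,stop,more}  (internal→external)
              • data:
                !Unit ↦ ?Unit
                  end ↦ end
              • stop:
                ?Unit ↦ !Unit
                  end ↦ end
              • more:
                !Unit ↦ ?Unit
                  Z ↦ Z
          • ack:
            ?Str ↦ !Str
              ?Bool ↦ !Bool
                end ↦ end
      • stop:
        !Unit ↦ ?Unit
          !Unit ↦ ?Unit
            +{more,done,ack} ↦ &{more,done,ack}  (internal→external)
              • more:
                Z ↦ Z
              • done:
                Z ↦ Z
              • ack:
                end ↦ end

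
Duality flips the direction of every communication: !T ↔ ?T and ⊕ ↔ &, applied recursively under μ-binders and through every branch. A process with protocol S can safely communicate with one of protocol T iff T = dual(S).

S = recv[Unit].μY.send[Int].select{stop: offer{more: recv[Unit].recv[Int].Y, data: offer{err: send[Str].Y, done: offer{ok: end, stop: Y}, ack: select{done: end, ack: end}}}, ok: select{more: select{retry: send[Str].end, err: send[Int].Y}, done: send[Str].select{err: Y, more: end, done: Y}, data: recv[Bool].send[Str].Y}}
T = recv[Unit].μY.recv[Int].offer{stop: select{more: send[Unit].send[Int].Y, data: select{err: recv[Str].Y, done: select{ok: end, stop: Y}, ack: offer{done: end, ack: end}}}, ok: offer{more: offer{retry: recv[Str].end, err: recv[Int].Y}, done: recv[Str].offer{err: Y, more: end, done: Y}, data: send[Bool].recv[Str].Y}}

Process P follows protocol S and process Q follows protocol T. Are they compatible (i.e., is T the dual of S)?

NO

recv[Unit] vs recv[Unit]  ✗ same direction on both sides — not dual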